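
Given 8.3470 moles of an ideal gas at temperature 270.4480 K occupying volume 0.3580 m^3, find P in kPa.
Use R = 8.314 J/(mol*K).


P = nRT/V = 8.3470 * 8.314 * 270.4480 / 0.3580
= 18768.2685 / 0.3580 = 52425.3310 Pa = 52.4253 kPa

52.4253 kPa


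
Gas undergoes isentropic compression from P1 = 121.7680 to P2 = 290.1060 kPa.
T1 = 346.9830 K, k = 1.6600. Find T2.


(k-1)/k = 0.3976
(P2/P1)^exp = 1.4122
T2 = 346.9830 * 1.4122 = 490.0147 K

490.0147 K


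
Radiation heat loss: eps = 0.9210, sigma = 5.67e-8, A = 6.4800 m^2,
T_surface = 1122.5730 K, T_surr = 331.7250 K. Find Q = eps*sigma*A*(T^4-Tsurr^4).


T^4 = 1.5880e+12
Tsurr^4 = 1.2109e+10
Q = 0.9210 * 5.67e-8 * 6.4800 * 1.5759e+12 = 533275.6668 W

533275.6668 W


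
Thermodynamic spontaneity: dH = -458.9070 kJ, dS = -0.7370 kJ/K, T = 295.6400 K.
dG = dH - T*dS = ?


T*dS = 295.6400 * -0.7370 = -217.8867 kJ
dG = -458.9070 + 217.8867 = -241.0203 kJ (spontaneous)

dG = -241.0203 kJ, spontaneous


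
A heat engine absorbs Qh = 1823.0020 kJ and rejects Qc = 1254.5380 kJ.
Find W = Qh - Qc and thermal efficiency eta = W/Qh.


W = 1823.0020 - 1254.5380 = 568.4640 kJ
eta = 568.4640 / 1823.0020 = 0.3118 = 31.1829%

W = 568.4640 kJ, eta = 31.1829%


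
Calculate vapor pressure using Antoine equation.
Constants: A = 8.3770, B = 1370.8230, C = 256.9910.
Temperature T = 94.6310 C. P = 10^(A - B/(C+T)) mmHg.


C+T = 351.6220
B/(C+T) = 3.8986
log10(P) = 8.3770 - 3.8986 = 4.4784
P = 10^4.4784 = 30090.5374 mmHg

30090.5374 mmHg


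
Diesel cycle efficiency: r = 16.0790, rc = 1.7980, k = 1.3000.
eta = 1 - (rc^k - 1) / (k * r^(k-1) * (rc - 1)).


r^(k-1) = 2.3008
rc^k = 2.1440
eta = 0.5207 = 52.0702%

52.0702%


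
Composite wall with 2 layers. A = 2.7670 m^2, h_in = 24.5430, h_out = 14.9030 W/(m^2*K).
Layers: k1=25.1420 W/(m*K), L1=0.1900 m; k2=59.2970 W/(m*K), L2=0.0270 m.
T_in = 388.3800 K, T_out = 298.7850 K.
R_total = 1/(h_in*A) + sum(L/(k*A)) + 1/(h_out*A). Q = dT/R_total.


R_conv_in = 1/(24.5430*2.7670) = 0.0147
R_1 = 0.1900/(25.1420*2.7670) = 0.0027
R_2 = 0.0270/(59.2970*2.7670) = 0.0002
R_conv_out = 1/(14.9030*2.7670) = 0.0243
R_total = 0.0419 K/W
Q = 89.5950 / 0.0419 = 2139.7726 W

R_total = 0.0419 K/W, Q = 2139.7726 W


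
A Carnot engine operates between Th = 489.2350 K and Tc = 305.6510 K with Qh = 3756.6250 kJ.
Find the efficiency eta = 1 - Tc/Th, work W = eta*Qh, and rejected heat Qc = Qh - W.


eta = 1 - 305.6510/489.2350 = 0.3752
W = 0.3752 * 3756.6250 = 1409.6625 kJ
Qc = 3756.6250 - 1409.6625 = 2346.9625 kJ

eta = 37.5247%, W = 1409.6625 kJ, Qc = 2346.9625 kJ


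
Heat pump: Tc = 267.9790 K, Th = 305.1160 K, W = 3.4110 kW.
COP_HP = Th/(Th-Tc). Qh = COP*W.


COP = 305.1160 / 37.1370 = 8.2160
Qh = 8.2160 * 3.4110 = 28.0246 kW

COP = 8.2160, Qh = 28.0246 kW


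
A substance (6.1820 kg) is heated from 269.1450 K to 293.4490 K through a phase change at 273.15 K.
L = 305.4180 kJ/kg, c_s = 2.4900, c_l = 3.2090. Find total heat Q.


Q1 (sensible, solid) = 6.1820 * 2.4900 * 4.0050 = 61.6497 kJ
Q2 (latent) = 6.1820 * 305.4180 = 1888.0941 kJ
Q3 (sensible, liquid) = 6.1820 * 3.2090 * 20.2990 = 402.6923 kJ
Q_total = 2352.4361 kJ

2352.4361 kJ


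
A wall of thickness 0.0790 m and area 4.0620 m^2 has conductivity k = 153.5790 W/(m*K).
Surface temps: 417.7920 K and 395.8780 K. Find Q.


dT = 21.9140 K
Q = 153.5790 * 4.0620 * 21.9140 / 0.0790 = 173047.8949 W

173047.8949 W


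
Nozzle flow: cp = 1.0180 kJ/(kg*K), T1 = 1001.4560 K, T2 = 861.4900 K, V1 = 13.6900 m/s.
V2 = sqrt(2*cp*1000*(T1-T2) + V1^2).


dT = 139.9660 K
2*cp*1000*dT = 284970.7760
V1^2 = 187.4161
V2 = sqrt(285158.1921) = 534.0021 m/s

534.0021 m/s


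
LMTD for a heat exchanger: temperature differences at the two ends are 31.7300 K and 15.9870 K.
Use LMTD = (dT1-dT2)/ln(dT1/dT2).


dT1/dT2 = 1.9847
ln(dT1/dT2) = 0.6855
LMTD = 15.7430 / 0.6855 = 22.9662 K

22.9662 K


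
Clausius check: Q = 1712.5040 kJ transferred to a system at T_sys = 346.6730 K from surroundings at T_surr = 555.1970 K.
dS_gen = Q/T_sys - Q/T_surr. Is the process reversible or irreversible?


dS_sys = 1712.5040/346.6730 = 4.9398 kJ/K
dS_surr = -1712.5040/555.1970 = -3.0845 kJ/K
dS_gen = 4.9398 - 3.0845 = 1.8553 kJ/K (irreversible)

dS_gen = 1.8553 kJ/K, irreversible


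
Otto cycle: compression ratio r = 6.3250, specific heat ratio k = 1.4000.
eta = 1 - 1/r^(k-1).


r^(k-1) = 2.0913
eta = 1 - 1/2.0913 = 0.5218 = 52.1837%

52.1837%


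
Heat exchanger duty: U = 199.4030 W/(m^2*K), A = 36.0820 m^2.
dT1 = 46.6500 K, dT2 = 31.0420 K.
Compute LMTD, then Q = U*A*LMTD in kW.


LMTD = 38.3177 K
Q = 199.4030 * 36.0820 * 38.3177 = 275690.1369 W = 275.6901 kW

275.6901 kW


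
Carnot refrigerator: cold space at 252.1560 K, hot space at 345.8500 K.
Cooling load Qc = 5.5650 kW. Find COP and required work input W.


COP = 252.1560 / 93.6940 = 2.6913
W = 5.5650 / 2.6913 = 2.0678 kW

COP = 2.6913, W = 2.0678 kW


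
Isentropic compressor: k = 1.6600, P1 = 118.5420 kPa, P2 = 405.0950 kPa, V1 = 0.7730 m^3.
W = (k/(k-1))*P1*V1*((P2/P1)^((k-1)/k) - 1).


(k-1)/k = 0.3976
(P2/P1)^exp = 1.6300
W = 2.5152 * 118.5420 * 0.7730 * (1.6300 - 1) = 145.1968 kJ

145.1968 kJ


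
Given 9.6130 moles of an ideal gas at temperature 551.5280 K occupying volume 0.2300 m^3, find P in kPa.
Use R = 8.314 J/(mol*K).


P = nRT/V = 9.6130 * 8.314 * 551.5280 / 0.2300
= 44079.4867 / 0.2300 = 191649.9420 Pa = 191.6499 kPa

191.6499 kPa


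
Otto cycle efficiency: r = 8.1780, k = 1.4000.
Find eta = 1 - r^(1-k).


r^(k-1) = 2.3177
eta = 1 - 1/2.3177 = 0.5685 = 56.8539%

56.8539%


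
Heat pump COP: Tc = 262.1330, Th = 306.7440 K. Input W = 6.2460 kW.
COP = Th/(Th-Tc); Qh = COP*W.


COP = 306.7440 / 44.6110 = 6.8760
Qh = 6.8760 * 6.2460 = 42.9473 kW

COP = 6.8760, Qh = 42.9473 kW


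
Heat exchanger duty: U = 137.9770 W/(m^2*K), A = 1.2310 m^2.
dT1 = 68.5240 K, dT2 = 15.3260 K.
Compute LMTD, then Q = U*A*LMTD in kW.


LMTD = 35.5214 K
Q = 137.9770 * 1.2310 * 35.5214 = 6033.2950 W = 6.0333 kW

6.0333 kW


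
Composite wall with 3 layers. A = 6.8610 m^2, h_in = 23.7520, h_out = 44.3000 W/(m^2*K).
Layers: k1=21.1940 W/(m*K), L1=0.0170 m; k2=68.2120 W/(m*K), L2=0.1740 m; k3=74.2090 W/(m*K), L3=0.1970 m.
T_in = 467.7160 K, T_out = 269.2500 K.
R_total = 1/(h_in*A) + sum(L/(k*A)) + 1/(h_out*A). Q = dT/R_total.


R_conv_in = 1/(23.7520*6.8610) = 0.0061
R_1 = 0.0170/(21.1940*6.8610) = 0.0001
R_2 = 0.1740/(68.2120*6.8610) = 0.0004
R_3 = 0.1970/(74.2090*6.8610) = 0.0004
R_conv_out = 1/(44.3000*6.8610) = 0.0033
R_total = 0.0103 K/W
Q = 198.4660 / 0.0103 = 19264.6099 W

R_total = 0.0103 K/W, Q = 19264.6099 W


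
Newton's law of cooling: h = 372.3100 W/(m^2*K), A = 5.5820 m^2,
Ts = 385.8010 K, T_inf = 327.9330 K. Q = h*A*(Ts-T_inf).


dT = 57.8680 K
Q = 372.3100 * 5.5820 * 57.8680 = 120263.2694 W

120263.2694 W


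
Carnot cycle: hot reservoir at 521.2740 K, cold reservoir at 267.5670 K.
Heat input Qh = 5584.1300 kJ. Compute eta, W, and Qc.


eta = 1 - 267.5670/521.2740 = 0.4867
W = 0.4867 * 5584.1300 = 2717.8276 kJ
Qc = 5584.1300 - 2717.8276 = 2866.3024 kJ

eta = 48.6706%, W = 2717.8276 kJ, Qc = 2866.3024 kJ


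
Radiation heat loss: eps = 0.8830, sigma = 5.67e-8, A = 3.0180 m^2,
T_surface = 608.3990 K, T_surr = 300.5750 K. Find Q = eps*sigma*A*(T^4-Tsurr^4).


T^4 = 1.3701e+11
Tsurr^4 = 8.1623e+09
Q = 0.8830 * 5.67e-8 * 3.0180 * 1.2885e+11 = 19468.9060 W

19468.9060 W


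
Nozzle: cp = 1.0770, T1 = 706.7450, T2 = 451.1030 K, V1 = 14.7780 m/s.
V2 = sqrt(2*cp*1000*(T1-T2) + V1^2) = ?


dT = 255.6420 K
2*cp*1000*dT = 550652.8680
V1^2 = 218.3893
V2 = sqrt(550871.2573) = 742.2070 m/s

742.2070 m/s


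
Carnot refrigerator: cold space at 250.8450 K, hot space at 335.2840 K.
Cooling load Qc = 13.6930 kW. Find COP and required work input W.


COP = 250.8450 / 84.4390 = 2.9707
W = 13.6930 / 2.9707 = 4.6093 kW

COP = 2.9707, W = 4.6093 kW


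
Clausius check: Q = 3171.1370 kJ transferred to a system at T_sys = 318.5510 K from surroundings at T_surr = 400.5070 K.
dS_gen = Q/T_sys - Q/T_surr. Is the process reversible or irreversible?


dS_sys = 3171.1370/318.5510 = 9.9549 kJ/K
dS_surr = -3171.1370/400.5070 = -7.9178 kJ/K
dS_gen = 9.9549 - 7.9178 = 2.0371 kJ/K (irreversible)

dS_gen = 2.0371 kJ/K, irreversible


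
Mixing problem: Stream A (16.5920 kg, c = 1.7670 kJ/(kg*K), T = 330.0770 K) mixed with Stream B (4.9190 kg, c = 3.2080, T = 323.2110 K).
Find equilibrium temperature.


num = 14777.5373
den = 45.0982
Tf = 327.6745 K

327.6745 K


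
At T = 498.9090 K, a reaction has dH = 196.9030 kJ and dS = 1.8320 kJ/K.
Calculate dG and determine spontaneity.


T*dS = 498.9090 * 1.8320 = 914.0013 kJ
dG = 196.9030 - 914.0013 = -717.0983 kJ (spontaneous)

dG = -717.0983 kJ, spontaneous


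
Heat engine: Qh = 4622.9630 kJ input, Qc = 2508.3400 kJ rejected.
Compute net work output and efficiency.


W = 4622.9630 - 2508.3400 = 2114.6230 kJ
eta = 2114.6230 / 4622.9630 = 0.4574 = 45.7417%

W = 2114.6230 kJ, eta = 45.7417%


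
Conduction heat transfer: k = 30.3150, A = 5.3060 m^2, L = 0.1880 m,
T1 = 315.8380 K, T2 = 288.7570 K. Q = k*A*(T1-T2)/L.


dT = 27.0810 K
Q = 30.3150 * 5.3060 * 27.0810 / 0.1880 = 23170.3005 W

23170.3005 W


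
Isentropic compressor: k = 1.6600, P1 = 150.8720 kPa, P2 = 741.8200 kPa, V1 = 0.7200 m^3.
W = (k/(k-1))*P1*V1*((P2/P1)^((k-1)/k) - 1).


(k-1)/k = 0.3976
(P2/P1)^exp = 1.8837
W = 2.5152 * 150.8720 * 0.7200 * (1.8837 - 1) = 241.4375 kJ

241.4375 kJ


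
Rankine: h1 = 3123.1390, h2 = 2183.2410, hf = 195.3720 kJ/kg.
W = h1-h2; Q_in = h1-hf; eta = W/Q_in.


W = 939.8980 kJ/kg
Q_in = 2927.7670 kJ/kg
eta = 0.3210 = 32.1029%

eta = 32.1029%


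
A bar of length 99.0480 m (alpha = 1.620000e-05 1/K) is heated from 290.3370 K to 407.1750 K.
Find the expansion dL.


dT = 116.8380 K
dL = 1.620000e-05 * 99.0480 * 116.8380 = 0.187476 m
L_final = 99.235476 m

dL = 0.187476 m


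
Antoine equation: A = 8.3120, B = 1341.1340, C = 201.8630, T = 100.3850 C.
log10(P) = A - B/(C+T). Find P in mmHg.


C+T = 302.2480
B/(C+T) = 4.4372
log10(P) = 8.3120 - 4.4372 = 3.8748
P = 10^3.8748 = 7495.5366 mmHg

7495.5366 mmHg


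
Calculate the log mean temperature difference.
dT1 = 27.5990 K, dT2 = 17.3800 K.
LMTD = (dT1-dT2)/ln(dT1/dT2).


dT1/dT2 = 1.5880
ln(dT1/dT2) = 0.4625
LMTD = 10.2190 / 0.4625 = 22.0971 K

22.0971 K


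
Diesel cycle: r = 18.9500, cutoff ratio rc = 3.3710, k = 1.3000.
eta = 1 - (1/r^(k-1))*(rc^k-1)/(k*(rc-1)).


r^(k-1) = 2.4170
rc^k = 4.8539
eta = 0.4827 = 48.2706%

48.2706%


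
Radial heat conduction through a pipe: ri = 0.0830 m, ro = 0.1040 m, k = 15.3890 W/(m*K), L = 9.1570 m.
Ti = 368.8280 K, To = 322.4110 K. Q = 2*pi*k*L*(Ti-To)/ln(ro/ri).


dT = 46.4170 K
ln(ro/ri) = 0.2256
Q = 2*pi*15.3890*9.1570*46.4170 / 0.2256 = 182212.0766 W

182212.0766 W


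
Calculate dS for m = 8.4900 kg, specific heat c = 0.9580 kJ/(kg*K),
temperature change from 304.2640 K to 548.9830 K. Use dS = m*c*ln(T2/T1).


T2/T1 = 1.8043
ln(T2/T1) = 0.5902
dS = 8.4900 * 0.9580 * 0.5902 = 4.8001 kJ/K

4.8001 kJ/K


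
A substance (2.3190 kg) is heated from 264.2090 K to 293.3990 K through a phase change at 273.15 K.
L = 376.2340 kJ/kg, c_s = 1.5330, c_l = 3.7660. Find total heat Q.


Q1 (sensible, solid) = 2.3190 * 1.5330 * 8.9410 = 31.7855 kJ
Q2 (latent) = 2.3190 * 376.2340 = 872.4866 kJ
Q3 (sensible, liquid) = 2.3190 * 3.7660 * 20.2490 = 176.8417 kJ
Q_total = 1081.1138 kJ

1081.1138 kJ


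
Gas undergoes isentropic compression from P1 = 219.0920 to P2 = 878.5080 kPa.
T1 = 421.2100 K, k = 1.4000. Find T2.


(k-1)/k = 0.2857
(P2/P1)^exp = 1.4870
T2 = 421.2100 * 1.4870 = 626.3520 K

626.3520 K


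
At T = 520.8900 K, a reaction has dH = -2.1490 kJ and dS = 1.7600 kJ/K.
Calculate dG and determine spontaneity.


T*dS = 520.8900 * 1.7600 = 916.7664 kJ
dG = -2.1490 - 916.7664 = -918.9154 kJ (spontaneous)

dG = -918.9154 kJ, spontaneous


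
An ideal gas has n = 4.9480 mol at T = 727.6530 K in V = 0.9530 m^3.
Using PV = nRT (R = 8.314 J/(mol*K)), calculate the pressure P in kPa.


P = nRT/V = 4.9480 * 8.314 * 727.6530 / 0.9530
= 29933.9504 / 0.9530 = 31410.2313 Pa = 31.4102 kPa

31.4102 kPa


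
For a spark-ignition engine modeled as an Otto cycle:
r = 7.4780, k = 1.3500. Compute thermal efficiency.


r^(k-1) = 2.0222
eta = 1 - 1/2.0222 = 0.5055 = 50.5490%

50.5490%


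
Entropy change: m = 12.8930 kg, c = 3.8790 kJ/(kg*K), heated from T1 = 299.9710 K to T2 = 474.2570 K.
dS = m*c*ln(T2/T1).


T2/T1 = 1.5810
ln(T2/T1) = 0.4581
dS = 12.8930 * 3.8790 * 0.4581 = 22.9087 kJ/K

22.9087 kJ/K


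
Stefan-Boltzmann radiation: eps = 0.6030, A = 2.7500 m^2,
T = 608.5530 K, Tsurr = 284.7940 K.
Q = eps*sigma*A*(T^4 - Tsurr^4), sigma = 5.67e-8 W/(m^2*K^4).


T^4 = 1.3715e+11
Tsurr^4 = 6.5784e+09
Q = 0.6030 * 5.67e-8 * 2.7500 * 1.3057e+11 = 12276.6350 W

12276.6350 W


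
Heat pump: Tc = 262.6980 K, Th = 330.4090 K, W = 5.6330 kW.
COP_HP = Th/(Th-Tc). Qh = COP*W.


COP = 330.4090 / 67.7110 = 4.8797
Qh = 4.8797 * 5.6330 = 27.4873 kW

COP = 4.8797, Qh = 27.4873 kW


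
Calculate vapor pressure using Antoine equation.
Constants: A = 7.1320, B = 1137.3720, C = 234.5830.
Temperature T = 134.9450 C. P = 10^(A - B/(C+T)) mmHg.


C+T = 369.5280
B/(C+T) = 3.0779
log10(P) = 7.1320 - 3.0779 = 4.0541
P = 10^4.0541 = 11326.4865 mmHg

11326.4865 mmHg


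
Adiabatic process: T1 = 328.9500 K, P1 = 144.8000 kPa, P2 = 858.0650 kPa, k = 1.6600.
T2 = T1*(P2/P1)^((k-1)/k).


(k-1)/k = 0.3976
(P2/P1)^exp = 2.0288
T2 = 328.9500 * 2.0288 = 667.3728 K

667.3728 K


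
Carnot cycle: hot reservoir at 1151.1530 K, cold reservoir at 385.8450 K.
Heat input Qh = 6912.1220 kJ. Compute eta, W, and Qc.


eta = 1 - 385.8450/1151.1530 = 0.6648
W = 0.6648 * 6912.1220 = 4595.3077 kJ
Qc = 6912.1220 - 4595.3077 = 2316.8143 kJ

eta = 66.4819%, W = 4595.3077 kJ, Qc = 2316.8143 kJ


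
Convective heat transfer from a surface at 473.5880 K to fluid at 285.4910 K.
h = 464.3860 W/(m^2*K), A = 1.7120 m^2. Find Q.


dT = 188.0970 K
Q = 464.3860 * 1.7120 * 188.0970 = 149542.5382 W

149542.5382 W


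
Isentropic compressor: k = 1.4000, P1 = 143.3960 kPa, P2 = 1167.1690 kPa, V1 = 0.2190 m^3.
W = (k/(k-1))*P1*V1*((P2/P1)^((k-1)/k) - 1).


(k-1)/k = 0.2857
(P2/P1)^exp = 1.8204
W = 3.5000 * 143.3960 * 0.2190 * (1.8204 - 1) = 90.1743 kJ

90.1743 kJ


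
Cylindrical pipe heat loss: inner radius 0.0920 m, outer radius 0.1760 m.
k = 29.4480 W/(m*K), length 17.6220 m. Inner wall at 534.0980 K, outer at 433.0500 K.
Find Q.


dT = 101.0480 K
ln(ro/ri) = 0.6487
Q = 2*pi*29.4480*17.6220*101.0480 / 0.6487 = 507899.4722 W

507899.4722 W


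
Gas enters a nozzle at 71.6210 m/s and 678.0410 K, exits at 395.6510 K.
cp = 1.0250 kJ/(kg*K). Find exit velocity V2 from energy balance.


dT = 282.3900 K
2*cp*1000*dT = 578899.5000
V1^2 = 5129.5676
V2 = sqrt(584029.0676) = 764.2179 m/s

764.2179 m/s


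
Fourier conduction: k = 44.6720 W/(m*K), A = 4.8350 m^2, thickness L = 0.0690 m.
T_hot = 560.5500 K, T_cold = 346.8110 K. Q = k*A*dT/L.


dT = 213.7390 K
Q = 44.6720 * 4.8350 * 213.7390 / 0.0690 = 669062.2974 W

669062.2974 W


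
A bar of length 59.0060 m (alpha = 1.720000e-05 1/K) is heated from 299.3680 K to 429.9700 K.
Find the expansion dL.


dT = 130.6020 K
dL = 1.720000e-05 * 59.0060 * 130.6020 = 0.132548 m
L_final = 59.138548 m

dL = 0.132548 m


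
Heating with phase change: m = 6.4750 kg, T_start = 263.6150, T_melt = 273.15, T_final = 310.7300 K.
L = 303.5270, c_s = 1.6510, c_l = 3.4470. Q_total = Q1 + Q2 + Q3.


Q1 (sensible, solid) = 6.4750 * 1.6510 * 9.5350 = 101.9313 kJ
Q2 (latent) = 6.4750 * 303.5270 = 1965.3373 kJ
Q3 (sensible, liquid) = 6.4750 * 3.4470 * 37.5800 = 838.7602 kJ
Q_total = 2906.0289 kJ

2906.0289 kJ


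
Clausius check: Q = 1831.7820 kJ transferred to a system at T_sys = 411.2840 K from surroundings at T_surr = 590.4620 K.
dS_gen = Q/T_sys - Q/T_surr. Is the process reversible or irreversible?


dS_sys = 1831.7820/411.2840 = 4.4538 kJ/K
dS_surr = -1831.7820/590.4620 = -3.1023 kJ/K
dS_gen = 4.4538 - 3.1023 = 1.3515 kJ/K (irreversible)

dS_gen = 1.3515 kJ/K, irreversible


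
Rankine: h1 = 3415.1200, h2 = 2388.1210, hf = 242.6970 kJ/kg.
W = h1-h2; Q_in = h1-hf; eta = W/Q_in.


W = 1026.9990 kJ/kg
Q_in = 3172.4230 kJ/kg
eta = 0.3237 = 32.3727%

eta = 32.3727%


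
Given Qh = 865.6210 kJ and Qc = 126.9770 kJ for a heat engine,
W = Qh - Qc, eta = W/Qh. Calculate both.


W = 865.6210 - 126.9770 = 738.6440 kJ
eta = 738.6440 / 865.6210 = 0.8533 = 85.3311%

W = 738.6440 kJ, eta = 85.3311%


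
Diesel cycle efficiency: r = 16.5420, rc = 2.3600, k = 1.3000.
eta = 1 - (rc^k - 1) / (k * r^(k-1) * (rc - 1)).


r^(k-1) = 2.3205
rc^k = 3.0534
eta = 0.4995 = 49.9484%

49.9484%


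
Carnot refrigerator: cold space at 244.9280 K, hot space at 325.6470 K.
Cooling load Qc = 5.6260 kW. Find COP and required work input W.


COP = 244.9280 / 80.7190 = 3.0343
W = 5.6260 / 3.0343 = 1.8541 kW

COP = 3.0343, W = 1.8541 kW


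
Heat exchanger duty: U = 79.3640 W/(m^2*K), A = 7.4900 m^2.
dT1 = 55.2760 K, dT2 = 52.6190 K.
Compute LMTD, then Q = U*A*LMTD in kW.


LMTD = 53.9366 K
Q = 79.3640 * 7.4900 * 53.9366 = 32061.8721 W = 32.0619 kW

32.0619 kW


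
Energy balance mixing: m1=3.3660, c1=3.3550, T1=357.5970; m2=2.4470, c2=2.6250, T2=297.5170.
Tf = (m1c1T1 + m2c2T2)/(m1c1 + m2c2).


num = 5949.3811
den = 17.7163
Tf = 335.8139 K

335.8139 K


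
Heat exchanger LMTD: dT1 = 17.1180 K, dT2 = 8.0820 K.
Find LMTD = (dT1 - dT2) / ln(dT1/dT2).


dT1/dT2 = 2.1180
ln(dT1/dT2) = 0.7505
LMTD = 9.0360 / 0.7505 = 12.0401 K

12.0401 K


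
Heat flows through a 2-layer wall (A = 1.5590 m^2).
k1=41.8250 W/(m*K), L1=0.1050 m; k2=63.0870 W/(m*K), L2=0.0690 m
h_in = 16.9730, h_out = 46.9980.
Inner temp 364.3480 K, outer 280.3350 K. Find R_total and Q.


R_conv_in = 1/(16.9730*1.5590) = 0.0378
R_1 = 0.1050/(41.8250*1.5590) = 0.0016
R_2 = 0.0690/(63.0870*1.5590) = 0.0007
R_conv_out = 1/(46.9980*1.5590) = 0.0136
R_total = 0.0538 K/W
Q = 84.0130 / 0.0538 = 1562.9851 W

R_total = 0.0538 K/W, Q = 1562.9851 W


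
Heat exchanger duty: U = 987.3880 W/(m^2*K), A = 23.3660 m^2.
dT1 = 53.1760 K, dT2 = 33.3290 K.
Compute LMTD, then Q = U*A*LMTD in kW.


LMTD = 42.4826 K
Q = 987.3880 * 23.3660 * 42.4826 = 980129.6242 W = 980.1296 kW

980.1296 kW


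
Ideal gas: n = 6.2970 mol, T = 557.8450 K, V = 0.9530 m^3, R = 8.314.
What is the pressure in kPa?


P = nRT/V = 6.2970 * 8.314 * 557.8450 / 0.9530
= 29205.0032 / 0.9530 = 30645.3339 Pa = 30.6453 kPa

30.6453 kPa


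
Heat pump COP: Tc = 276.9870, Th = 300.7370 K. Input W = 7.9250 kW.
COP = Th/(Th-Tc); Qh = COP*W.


COP = 300.7370 / 23.7500 = 12.6626
Qh = 12.6626 * 7.9250 = 100.3512 kW

COP = 12.6626, Qh = 100.3512 kW


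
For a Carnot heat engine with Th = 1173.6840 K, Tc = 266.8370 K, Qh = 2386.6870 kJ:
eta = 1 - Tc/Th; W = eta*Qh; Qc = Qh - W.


eta = 1 - 266.8370/1173.6840 = 0.7727
W = 0.7727 * 2386.6870 = 1844.0738 kJ
Qc = 2386.6870 - 1844.0738 = 542.6132 kJ

eta = 77.2650%, W = 1844.0738 kJ, Qc = 542.6132 kJ


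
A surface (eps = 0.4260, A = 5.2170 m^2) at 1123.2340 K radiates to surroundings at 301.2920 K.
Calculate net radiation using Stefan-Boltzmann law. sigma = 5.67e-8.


T^4 = 1.5918e+12
Tsurr^4 = 8.2404e+09
Q = 0.4260 * 5.67e-8 * 5.2170 * 1.5835e+12 = 199544.7571 W

199544.7571 W


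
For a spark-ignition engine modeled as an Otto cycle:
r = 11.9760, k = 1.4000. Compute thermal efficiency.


r^(k-1) = 2.6998
eta = 1 - 1/2.6998 = 0.6296 = 62.9596%

62.9596%


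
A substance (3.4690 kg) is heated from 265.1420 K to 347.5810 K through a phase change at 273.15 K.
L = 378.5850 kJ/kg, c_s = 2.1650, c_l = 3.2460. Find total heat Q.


Q1 (sensible, solid) = 3.4690 * 2.1650 * 8.0080 = 60.1432 kJ
Q2 (latent) = 3.4690 * 378.5850 = 1313.3114 kJ
Q3 (sensible, liquid) = 3.4690 * 3.2460 * 74.4310 = 838.1209 kJ
Q_total = 2211.5754 kJ

2211.5754 kJ


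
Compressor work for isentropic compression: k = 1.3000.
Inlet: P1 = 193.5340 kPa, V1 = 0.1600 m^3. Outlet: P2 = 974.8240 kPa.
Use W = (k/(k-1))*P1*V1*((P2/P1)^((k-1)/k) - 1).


(k-1)/k = 0.2308
(P2/P1)^exp = 1.4522
W = 4.3333 * 193.5340 * 0.1600 * (1.4522 - 1) = 60.6834 kJ

60.6834 kJ


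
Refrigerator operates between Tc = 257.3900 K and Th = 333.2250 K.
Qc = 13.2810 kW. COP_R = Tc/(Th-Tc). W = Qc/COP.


COP = 257.3900 / 75.8350 = 3.3941
W = 13.2810 / 3.3941 = 3.9130 kW

COP = 3.3941, W = 3.9130 kW


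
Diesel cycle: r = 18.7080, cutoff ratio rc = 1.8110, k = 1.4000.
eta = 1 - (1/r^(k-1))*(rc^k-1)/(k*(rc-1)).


r^(k-1) = 3.2271
rc^k = 2.2966
eta = 0.6461 = 64.6127%

64.6127%


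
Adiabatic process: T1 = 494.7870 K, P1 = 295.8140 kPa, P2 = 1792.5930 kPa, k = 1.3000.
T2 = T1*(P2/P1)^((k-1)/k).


(k-1)/k = 0.2308
(P2/P1)^exp = 1.5155
T2 = 494.7870 * 1.5155 = 749.8712 K

749.8712 K


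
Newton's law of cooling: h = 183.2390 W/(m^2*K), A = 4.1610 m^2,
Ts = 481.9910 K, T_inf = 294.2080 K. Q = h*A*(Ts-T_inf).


dT = 187.7830 K
Q = 183.2390 * 4.1610 * 187.7830 = 143176.5528 W

143176.5528 W


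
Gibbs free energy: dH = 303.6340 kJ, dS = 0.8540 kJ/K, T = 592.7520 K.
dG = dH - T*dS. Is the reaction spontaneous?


T*dS = 592.7520 * 0.8540 = 506.2102 kJ
dG = 303.6340 - 506.2102 = -202.5762 kJ (spontaneous)

dG = -202.5762 kJ, spontaneous


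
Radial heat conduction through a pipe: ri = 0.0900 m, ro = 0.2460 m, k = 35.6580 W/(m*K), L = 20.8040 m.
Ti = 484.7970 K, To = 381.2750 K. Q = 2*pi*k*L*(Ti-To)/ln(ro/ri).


dT = 103.5220 K
ln(ro/ri) = 1.0055
Q = 2*pi*35.6580*20.8040*103.5220 / 1.0055 = 479871.3578 W

479871.3578 W


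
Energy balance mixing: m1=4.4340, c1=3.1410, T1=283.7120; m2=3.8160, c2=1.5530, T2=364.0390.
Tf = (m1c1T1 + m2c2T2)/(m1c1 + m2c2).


num = 6108.6975
den = 19.8534
Tf = 307.6896 K

307.6896 K


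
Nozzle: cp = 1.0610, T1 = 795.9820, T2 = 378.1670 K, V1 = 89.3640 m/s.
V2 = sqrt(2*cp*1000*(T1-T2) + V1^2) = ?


dT = 417.8150 K
2*cp*1000*dT = 886603.4300
V1^2 = 7985.9245
V2 = sqrt(894589.3545) = 945.8273 m/s

945.8273 m/s


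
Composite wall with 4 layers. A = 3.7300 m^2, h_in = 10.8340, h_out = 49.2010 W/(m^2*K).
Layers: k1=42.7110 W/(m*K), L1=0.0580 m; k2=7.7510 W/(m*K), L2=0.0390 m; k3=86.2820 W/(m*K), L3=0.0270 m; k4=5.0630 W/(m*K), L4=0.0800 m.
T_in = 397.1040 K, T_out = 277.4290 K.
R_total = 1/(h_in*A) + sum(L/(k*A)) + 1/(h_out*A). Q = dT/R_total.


R_conv_in = 1/(10.8340*3.7300) = 0.0247
R_1 = 0.0580/(42.7110*3.7300) = 0.0004
R_2 = 0.0390/(7.7510*3.7300) = 0.0013
R_3 = 0.0270/(86.2820*3.7300) = 8.3895e-05
R_4 = 0.0800/(5.0630*3.7300) = 0.0042
R_conv_out = 1/(49.2010*3.7300) = 0.0054
R_total = 0.0362 K/W
Q = 119.6750 / 0.0362 = 3303.3897 W

R_total = 0.0362 K/W, Q = 3303.3897 W


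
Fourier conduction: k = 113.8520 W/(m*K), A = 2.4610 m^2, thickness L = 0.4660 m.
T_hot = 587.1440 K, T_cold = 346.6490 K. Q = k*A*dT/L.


dT = 240.4950 K
Q = 113.8520 * 2.4610 * 240.4950 / 0.4660 = 144601.3717 W

144601.3717 W


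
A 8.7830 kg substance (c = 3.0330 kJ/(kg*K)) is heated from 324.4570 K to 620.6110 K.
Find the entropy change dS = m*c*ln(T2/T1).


T2/T1 = 1.9128
ln(T2/T1) = 0.6486
dS = 8.7830 * 3.0330 * 0.6486 = 17.2767 kJ/K

17.2767 kJ/K


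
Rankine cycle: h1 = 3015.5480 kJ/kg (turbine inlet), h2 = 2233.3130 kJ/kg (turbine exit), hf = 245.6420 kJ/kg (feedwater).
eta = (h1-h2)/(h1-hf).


W = 782.2350 kJ/kg
Q_in = 2769.9060 kJ/kg
eta = 0.2824 = 28.2405%

eta = 28.2405%


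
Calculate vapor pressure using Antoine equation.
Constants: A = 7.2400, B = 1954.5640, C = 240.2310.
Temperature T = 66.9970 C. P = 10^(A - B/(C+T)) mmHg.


C+T = 307.2280
B/(C+T) = 6.3619
log10(P) = 7.2400 - 6.3619 = 0.8781
P = 10^0.8781 = 7.5521 mmHg

7.5521 mmHg


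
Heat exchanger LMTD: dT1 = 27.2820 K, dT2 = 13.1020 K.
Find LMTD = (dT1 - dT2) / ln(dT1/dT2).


dT1/dT2 = 2.0823
ln(dT1/dT2) = 0.7335
LMTD = 14.1800 / 0.7335 = 19.3330 K

19.3330 K


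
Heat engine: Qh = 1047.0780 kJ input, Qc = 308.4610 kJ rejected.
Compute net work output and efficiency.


W = 1047.0780 - 308.4610 = 738.6170 kJ
eta = 738.6170 / 1047.0780 = 0.7054 = 70.5408%

W = 738.6170 kJ, eta = 70.5408%


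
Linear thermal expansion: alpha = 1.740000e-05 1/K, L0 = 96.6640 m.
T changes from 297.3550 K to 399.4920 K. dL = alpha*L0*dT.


dT = 102.1370 K
dL = 1.740000e-05 * 96.6640 * 102.1370 = 0.171790 m
L_final = 96.835790 m

dL = 0.171790 m


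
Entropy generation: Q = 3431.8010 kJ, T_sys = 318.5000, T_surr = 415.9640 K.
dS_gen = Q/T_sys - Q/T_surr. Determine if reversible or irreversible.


dS_sys = 3431.8010/318.5000 = 10.7749 kJ/K
dS_surr = -3431.8010/415.9640 = -8.2502 kJ/K
dS_gen = 10.7749 - 8.2502 = 2.5246 kJ/K (irreversible)

dS_gen = 2.5246 kJ/K, irreversible


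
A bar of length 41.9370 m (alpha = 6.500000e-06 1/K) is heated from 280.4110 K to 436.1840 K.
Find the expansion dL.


dT = 155.7730 K
dL = 6.500000e-06 * 41.9370 * 155.7730 = 0.042462 m
L_final = 41.979462 m

dL = 0.042462 m


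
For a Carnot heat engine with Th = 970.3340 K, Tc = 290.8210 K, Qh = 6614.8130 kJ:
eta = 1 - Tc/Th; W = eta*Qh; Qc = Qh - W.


eta = 1 - 290.8210/970.3340 = 0.7003
W = 0.7003 * 6614.8130 = 4632.2724 kJ
Qc = 6614.8130 - 4632.2724 = 1982.5406 kJ

eta = 70.0288%, W = 4632.2724 kJ, Qc = 1982.5406 kJ


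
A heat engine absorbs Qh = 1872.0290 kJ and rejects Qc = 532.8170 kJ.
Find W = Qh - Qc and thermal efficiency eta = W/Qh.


W = 1872.0290 - 532.8170 = 1339.2120 kJ
eta = 1339.2120 / 1872.0290 = 0.7154 = 71.5380%

W = 1339.2120 kJ, eta = 71.5380%


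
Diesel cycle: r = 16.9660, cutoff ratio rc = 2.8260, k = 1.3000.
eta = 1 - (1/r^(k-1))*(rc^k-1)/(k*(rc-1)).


r^(k-1) = 2.3382
rc^k = 3.8594
eta = 0.4848 = 48.4816%

48.4816%


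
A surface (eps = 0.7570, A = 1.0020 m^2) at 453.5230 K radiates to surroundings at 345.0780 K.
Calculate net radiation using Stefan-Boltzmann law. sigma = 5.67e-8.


T^4 = 4.2306e+10
Tsurr^4 = 1.4180e+10
Q = 0.7570 * 5.67e-8 * 1.0020 * 2.8126e+10 = 1209.6261 W

1209.6261 W


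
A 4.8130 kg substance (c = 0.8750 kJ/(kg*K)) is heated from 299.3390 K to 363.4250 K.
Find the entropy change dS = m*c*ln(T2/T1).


T2/T1 = 1.2141
ln(T2/T1) = 0.1940
dS = 4.8130 * 0.8750 * 0.1940 = 0.8170 kJ/K

0.8170 kJ/K


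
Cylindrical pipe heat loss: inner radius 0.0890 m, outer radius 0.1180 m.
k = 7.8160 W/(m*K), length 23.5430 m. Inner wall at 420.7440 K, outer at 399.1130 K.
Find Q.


dT = 21.6310 K
ln(ro/ri) = 0.2820
Q = 2*pi*7.8160*23.5430*21.6310 / 0.2820 = 88670.5500 W

88670.5500 W


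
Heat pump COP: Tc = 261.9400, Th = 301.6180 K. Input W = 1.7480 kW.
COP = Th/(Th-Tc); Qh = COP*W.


COP = 301.6180 / 39.6780 = 7.6016
Qh = 7.6016 * 1.7480 = 13.2877 kW

COP = 7.6016, Qh = 13.2877 kW


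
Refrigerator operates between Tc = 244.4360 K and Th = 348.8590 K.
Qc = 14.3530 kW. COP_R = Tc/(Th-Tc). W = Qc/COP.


COP = 244.4360 / 104.4230 = 2.3408
W = 14.3530 / 2.3408 = 6.1316 kW

COP = 2.3408, W = 6.1316 kW


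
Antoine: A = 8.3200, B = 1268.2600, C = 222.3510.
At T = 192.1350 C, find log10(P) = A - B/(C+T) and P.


C+T = 414.4860
B/(C+T) = 3.0598
log10(P) = 8.3200 - 3.0598 = 5.2602
P = 10^5.2602 = 182037.9902 mmHg

182037.9902 mmHg


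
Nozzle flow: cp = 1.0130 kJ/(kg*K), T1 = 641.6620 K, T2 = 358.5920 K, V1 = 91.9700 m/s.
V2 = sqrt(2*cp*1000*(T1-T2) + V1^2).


dT = 283.0700 K
2*cp*1000*dT = 573499.8200
V1^2 = 8458.4809
V2 = sqrt(581958.3009) = 762.8619 m/s

762.8619 m/s


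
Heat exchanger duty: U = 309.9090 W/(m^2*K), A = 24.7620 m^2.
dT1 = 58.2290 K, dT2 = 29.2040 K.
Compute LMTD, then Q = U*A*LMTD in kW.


LMTD = 42.0605 K
Q = 309.9090 * 24.7620 * 42.0605 = 322770.6699 W = 322.7707 kW

322.7707 kW


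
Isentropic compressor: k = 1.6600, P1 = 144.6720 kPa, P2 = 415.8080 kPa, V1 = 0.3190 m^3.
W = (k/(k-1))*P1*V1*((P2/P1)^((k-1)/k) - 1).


(k-1)/k = 0.3976
(P2/P1)^exp = 1.5216
W = 2.5152 * 144.6720 * 0.3190 * (1.5216 - 1) = 60.5440 kJ

60.5440 kJ


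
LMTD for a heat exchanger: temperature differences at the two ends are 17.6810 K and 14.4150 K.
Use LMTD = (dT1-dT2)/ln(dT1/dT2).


dT1/dT2 = 1.2266
ln(dT1/dT2) = 0.2042
LMTD = 3.2660 / 0.2042 = 15.9925 K

15.9925 K


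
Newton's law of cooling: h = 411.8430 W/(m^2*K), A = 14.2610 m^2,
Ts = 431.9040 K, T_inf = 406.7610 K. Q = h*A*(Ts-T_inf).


dT = 25.1430 K
Q = 411.8430 * 14.2610 * 25.1430 = 147672.2065 W

147672.2065 W


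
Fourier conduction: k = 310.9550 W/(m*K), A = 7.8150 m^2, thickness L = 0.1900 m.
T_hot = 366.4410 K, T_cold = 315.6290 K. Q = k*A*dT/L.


dT = 50.8120 K
Q = 310.9550 * 7.8150 * 50.8120 / 0.1900 = 649889.0435 W

649889.0435 W


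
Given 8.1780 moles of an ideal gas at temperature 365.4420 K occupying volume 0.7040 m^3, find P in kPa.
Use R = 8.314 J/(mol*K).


P = nRT/V = 8.1780 * 8.314 * 365.4420 / 0.7040
= 24847.0930 / 0.7040 = 35294.1662 Pa = 35.2942 kPa

35.2942 kPa


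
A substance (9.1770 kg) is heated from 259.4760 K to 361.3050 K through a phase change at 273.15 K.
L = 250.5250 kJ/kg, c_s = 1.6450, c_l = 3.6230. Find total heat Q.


Q1 (sensible, solid) = 9.1770 * 1.6450 * 13.6740 = 206.4250 kJ
Q2 (latent) = 9.1770 * 250.5250 = 2299.0679 kJ
Q3 (sensible, liquid) = 9.1770 * 3.6230 * 88.1550 = 2931.0013 kJ
Q_total = 5436.4942 kJ

5436.4942 kJ


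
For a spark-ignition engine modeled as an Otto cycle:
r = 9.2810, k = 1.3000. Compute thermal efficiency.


r^(k-1) = 1.9511
eta = 1 - 1/1.9511 = 0.4875 = 48.7467%

48.7467%


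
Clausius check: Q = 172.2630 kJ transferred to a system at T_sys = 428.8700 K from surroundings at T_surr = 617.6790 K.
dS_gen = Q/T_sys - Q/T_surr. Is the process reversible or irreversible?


dS_sys = 172.2630/428.8700 = 0.4017 kJ/K
dS_surr = -172.2630/617.6790 = -0.2789 kJ/K
dS_gen = 0.4017 - 0.2789 = 0.1228 kJ/K (irreversible)

dS_gen = 0.1228 kJ/K, irreversible


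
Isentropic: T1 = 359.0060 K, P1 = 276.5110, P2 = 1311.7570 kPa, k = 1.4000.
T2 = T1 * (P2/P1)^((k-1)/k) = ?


(k-1)/k = 0.2857
(P2/P1)^exp = 1.5602
T2 = 359.0060 * 1.5602 = 560.1249 K

560.1249 K


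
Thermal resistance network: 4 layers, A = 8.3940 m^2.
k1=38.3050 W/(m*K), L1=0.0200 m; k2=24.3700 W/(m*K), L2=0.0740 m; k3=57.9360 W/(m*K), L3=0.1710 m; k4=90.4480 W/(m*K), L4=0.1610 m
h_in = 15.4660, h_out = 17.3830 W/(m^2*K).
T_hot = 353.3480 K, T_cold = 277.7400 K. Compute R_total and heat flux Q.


R_conv_in = 1/(15.4660*8.3940) = 0.0077
R_1 = 0.0200/(38.3050*8.3940) = 6.2202e-05
R_2 = 0.0740/(24.3700*8.3940) = 0.0004
R_3 = 0.1710/(57.9360*8.3940) = 0.0004
R_4 = 0.1610/(90.4480*8.3940) = 0.0002
R_conv_out = 1/(17.3830*8.3940) = 0.0069
R_total = 0.0155 K/W
Q = 75.6080 / 0.0155 = 4864.1538 W

R_total = 0.0155 K/W, Q = 4864.1538 W


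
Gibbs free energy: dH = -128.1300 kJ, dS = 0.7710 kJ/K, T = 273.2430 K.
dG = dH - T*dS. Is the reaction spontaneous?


T*dS = 273.2430 * 0.7710 = 210.6704 kJ
dG = -128.1300 - 210.6704 = -338.8004 kJ (spontaneous)

dG = -338.8004 kJ, spontaneous


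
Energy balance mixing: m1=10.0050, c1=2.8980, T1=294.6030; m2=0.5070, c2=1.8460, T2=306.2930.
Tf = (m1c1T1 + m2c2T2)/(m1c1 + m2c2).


num = 8828.5301
den = 29.9304
Tf = 294.9685 K

294.9685 K


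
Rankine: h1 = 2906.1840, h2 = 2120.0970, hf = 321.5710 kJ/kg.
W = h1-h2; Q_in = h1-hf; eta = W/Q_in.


W = 786.0870 kJ/kg
Q_in = 2584.6130 kJ/kg
eta = 0.3041 = 30.4141%

eta = 30.4141%


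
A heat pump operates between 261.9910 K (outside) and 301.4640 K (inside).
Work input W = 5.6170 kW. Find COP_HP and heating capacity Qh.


COP = 301.4640 / 39.4730 = 7.6372
Qh = 7.6372 * 5.6170 = 42.8983 kW

COP = 7.6372, Qh = 42.8983 kW


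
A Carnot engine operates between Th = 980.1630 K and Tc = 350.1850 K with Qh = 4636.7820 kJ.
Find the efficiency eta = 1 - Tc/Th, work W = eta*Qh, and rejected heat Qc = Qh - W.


eta = 1 - 350.1850/980.1630 = 0.6427
W = 0.6427 * 4636.7820 = 2980.1887 kJ
Qc = 4636.7820 - 2980.1887 = 1656.5933 kJ

eta = 64.2728%, W = 2980.1887 kJ, Qc = 1656.5933 kJ


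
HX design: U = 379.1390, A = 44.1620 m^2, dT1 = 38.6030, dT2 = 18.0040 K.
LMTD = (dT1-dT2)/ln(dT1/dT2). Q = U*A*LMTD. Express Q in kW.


LMTD = 27.0067 K
Q = 379.1390 * 44.1620 * 27.0067 = 452188.0329 W = 452.1880 kW

452.1880 kW


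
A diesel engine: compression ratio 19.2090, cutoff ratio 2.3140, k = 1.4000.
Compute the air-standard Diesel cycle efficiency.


r^(k-1) = 3.2614
rc^k = 3.2367
eta = 0.6272 = 62.7187%

62.7187%


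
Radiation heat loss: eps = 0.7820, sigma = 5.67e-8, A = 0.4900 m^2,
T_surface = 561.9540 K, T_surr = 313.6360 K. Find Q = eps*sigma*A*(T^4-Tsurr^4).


T^4 = 9.9725e+10
Tsurr^4 = 9.6762e+09
Q = 0.7820 * 5.67e-8 * 0.4900 * 9.0049e+10 = 1956.4235 W

1956.4235 W


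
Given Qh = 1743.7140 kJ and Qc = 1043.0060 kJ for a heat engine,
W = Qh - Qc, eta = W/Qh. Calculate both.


W = 1743.7140 - 1043.0060 = 700.7080 kJ
eta = 700.7080 / 1743.7140 = 0.4018 = 40.1848%

W = 700.7080 kJ, eta = 40.1848%


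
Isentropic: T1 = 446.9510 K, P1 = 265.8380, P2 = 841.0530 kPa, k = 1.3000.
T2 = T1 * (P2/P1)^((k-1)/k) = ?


(k-1)/k = 0.2308
(P2/P1)^exp = 1.3045
T2 = 446.9510 * 1.3045 = 583.0317 K

583.0317 K


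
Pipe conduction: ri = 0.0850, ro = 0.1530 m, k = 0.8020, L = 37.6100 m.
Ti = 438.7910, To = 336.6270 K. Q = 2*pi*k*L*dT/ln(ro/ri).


dT = 102.1640 K
ln(ro/ri) = 0.5878
Q = 2*pi*0.8020*37.6100*102.1640 / 0.5878 = 32940.9204 W

32940.9204 W


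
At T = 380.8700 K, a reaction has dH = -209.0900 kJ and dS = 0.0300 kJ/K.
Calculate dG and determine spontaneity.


T*dS = 380.8700 * 0.0300 = 11.4261 kJ
dG = -209.0900 - 11.4261 = -220.5161 kJ (spontaneous)

dG = -220.5161 kJ, spontaneous


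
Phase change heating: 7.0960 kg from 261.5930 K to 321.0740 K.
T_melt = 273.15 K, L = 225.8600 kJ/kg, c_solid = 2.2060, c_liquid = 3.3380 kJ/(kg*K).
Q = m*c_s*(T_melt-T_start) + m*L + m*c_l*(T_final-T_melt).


Q1 (sensible, solid) = 7.0960 * 2.2060 * 11.5570 = 180.9107 kJ
Q2 (latent) = 7.0960 * 225.8600 = 1602.7026 kJ
Q3 (sensible, liquid) = 7.0960 * 3.3380 * 47.9240 = 1135.1493 kJ
Q_total = 2918.7626 kJ

2918.7626 kJ


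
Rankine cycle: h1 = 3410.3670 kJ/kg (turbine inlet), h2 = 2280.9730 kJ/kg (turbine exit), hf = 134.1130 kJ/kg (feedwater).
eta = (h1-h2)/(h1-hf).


W = 1129.3940 kJ/kg
Q_in = 3276.2540 kJ/kg
eta = 0.3447 = 34.4721%

eta = 34.4721%


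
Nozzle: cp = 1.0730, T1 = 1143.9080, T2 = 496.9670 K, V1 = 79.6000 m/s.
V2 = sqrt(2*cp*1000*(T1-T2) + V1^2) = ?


dT = 646.9410 K
2*cp*1000*dT = 1388335.3860
V1^2 = 6336.1600
V2 = sqrt(1394671.5460) = 1180.9621 m/s

1180.9621 m/s


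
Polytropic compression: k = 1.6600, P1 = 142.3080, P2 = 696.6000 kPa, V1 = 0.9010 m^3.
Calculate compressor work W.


(k-1)/k = 0.3976
(P2/P1)^exp = 1.8804
W = 2.5152 * 142.3080 * 0.9010 * (1.8804 - 1) = 283.9067 kJ

283.9067 kJ


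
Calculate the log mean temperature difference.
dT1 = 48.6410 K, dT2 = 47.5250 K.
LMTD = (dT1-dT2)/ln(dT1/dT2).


dT1/dT2 = 1.0235
ln(dT1/dT2) = 0.0232
LMTD = 1.1160 / 0.0232 = 48.0808 K

48.0808 K


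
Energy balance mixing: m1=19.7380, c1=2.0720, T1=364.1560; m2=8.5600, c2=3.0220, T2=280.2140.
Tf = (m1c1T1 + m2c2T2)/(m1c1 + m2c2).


num = 22141.6029
den = 66.7655
Tf = 331.6326 K

331.6326 K


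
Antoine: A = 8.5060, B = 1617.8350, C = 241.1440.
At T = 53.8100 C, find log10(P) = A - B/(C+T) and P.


C+T = 294.9540
B/(C+T) = 5.4850
log10(P) = 8.5060 - 5.4850 = 3.0210
P = 10^3.0210 = 1049.4416 mmHg

1049.4416 mmHg


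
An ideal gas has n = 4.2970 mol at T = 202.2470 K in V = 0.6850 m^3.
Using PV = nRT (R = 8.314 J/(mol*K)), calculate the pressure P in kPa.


P = nRT/V = 4.2970 * 8.314 * 202.2470 / 0.6850
= 7225.3263 / 0.6850 = 10547.9215 Pa = 10.5479 kPa

10.5479 kPa


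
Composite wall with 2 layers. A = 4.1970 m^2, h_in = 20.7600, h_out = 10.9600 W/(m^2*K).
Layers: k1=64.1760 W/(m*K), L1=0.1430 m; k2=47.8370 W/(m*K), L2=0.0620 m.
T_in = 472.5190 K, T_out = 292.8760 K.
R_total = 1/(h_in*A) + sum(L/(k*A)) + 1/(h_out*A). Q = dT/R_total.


R_conv_in = 1/(20.7600*4.1970) = 0.0115
R_1 = 0.1430/(64.1760*4.1970) = 0.0005
R_2 = 0.0620/(47.8370*4.1970) = 0.0003
R_conv_out = 1/(10.9600*4.1970) = 0.0217
R_total = 0.0341 K/W
Q = 179.6430 / 0.0341 = 5274.8662 W

R_total = 0.0341 K/W, Q = 5274.8662 W


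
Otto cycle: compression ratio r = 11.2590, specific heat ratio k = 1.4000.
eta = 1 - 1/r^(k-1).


r^(k-1) = 2.6339
eta = 1 - 1/2.6339 = 0.6203 = 62.0335%

62.0335%


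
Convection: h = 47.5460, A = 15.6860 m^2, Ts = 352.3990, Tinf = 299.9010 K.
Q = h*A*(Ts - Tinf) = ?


dT = 52.4980 K
Q = 47.5460 * 15.6860 * 52.4980 = 39153.3526 W

39153.3526 W


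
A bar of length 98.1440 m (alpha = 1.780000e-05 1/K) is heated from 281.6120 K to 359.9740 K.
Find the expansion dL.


dT = 78.3620 K
dL = 1.780000e-05 * 98.1440 * 78.3620 = 0.136896 m
L_final = 98.280896 m

dL = 0.136896 m


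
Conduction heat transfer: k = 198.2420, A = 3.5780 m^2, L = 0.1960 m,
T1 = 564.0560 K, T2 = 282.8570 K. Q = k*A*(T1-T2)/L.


dT = 281.1990 K
Q = 198.2420 * 3.5780 * 281.1990 / 0.1960 = 1017638.9175 W

1017638.9175 W


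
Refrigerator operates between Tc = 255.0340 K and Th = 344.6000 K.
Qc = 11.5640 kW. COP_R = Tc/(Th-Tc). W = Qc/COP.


COP = 255.0340 / 89.5660 = 2.8474
W = 11.5640 / 2.8474 = 4.0612 kW

COP = 2.8474, W = 4.0612 kW


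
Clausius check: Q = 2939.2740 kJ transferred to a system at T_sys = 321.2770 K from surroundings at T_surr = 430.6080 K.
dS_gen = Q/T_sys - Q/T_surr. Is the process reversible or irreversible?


dS_sys = 2939.2740/321.2770 = 9.1487 kJ/K
dS_surr = -2939.2740/430.6080 = -6.8259 kJ/K
dS_gen = 9.1487 - 6.8259 = 2.3229 kJ/K (irreversible)

dS_gen = 2.3229 kJ/K, irreversible


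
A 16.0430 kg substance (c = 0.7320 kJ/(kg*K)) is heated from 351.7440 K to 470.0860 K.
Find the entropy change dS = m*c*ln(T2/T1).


T2/T1 = 1.3364
ln(T2/T1) = 0.2900
dS = 16.0430 * 0.7320 * 0.2900 = 3.4057 kJ/K

3.4057 kJ/K


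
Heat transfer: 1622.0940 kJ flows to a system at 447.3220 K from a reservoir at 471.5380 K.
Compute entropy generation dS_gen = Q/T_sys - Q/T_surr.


dS_sys = 1622.0940/447.3220 = 3.6262 kJ/K
dS_surr = -1622.0940/471.5380 = -3.4400 kJ/K
dS_gen = 3.6262 - 3.4400 = 0.1862 kJ/K (irreversible)

dS_gen = 0.1862 kJ/K, irreversible


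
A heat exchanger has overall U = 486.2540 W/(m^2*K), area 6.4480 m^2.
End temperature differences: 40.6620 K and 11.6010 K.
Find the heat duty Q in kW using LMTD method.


LMTD = 23.1709 K
Q = 486.2540 * 6.4480 * 23.1709 = 72649.2342 W = 72.6492 kW

72.6492 kW


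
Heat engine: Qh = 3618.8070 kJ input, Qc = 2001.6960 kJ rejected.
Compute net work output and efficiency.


W = 3618.8070 - 2001.6960 = 1617.1110 kJ
eta = 1617.1110 / 3618.8070 = 0.4469 = 44.6863%

W = 1617.1110 kJ, eta = 44.6863%


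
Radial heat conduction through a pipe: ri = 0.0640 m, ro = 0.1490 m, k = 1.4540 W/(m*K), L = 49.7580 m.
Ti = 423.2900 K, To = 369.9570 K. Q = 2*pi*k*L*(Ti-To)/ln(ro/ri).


dT = 53.3330 K
ln(ro/ri) = 0.8451
Q = 2*pi*1.4540*49.7580*53.3330 / 0.8451 = 28688.9070 W

28688.9070 W


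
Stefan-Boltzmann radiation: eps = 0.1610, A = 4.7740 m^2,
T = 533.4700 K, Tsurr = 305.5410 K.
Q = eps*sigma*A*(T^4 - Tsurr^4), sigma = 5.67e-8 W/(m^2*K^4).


T^4 = 8.0992e+10
Tsurr^4 = 8.7152e+09
Q = 0.1610 * 5.67e-8 * 4.7740 * 7.2276e+10 = 3149.8351 W

3149.8351 W


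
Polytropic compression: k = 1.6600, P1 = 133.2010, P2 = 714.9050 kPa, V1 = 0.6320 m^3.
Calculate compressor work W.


(k-1)/k = 0.3976
(P2/P1)^exp = 1.9505
W = 2.5152 * 133.2010 * 0.6320 * (1.9505 - 1) = 201.2447 kJ

201.2447 kJ


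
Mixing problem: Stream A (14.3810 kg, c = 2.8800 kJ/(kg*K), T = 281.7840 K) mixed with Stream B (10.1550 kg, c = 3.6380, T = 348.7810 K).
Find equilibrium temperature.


num = 24556.0537
den = 78.3612
Tf = 313.3702 K

313.3702 K
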